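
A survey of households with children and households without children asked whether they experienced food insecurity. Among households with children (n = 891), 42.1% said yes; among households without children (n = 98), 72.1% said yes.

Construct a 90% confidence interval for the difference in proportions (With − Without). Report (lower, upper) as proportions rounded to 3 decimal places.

(-0.379, -0.221)

The two standard errors are √(0.4210×0.5790/891) = 0.01654 and √(0.7210×0.2790/98) = 0.04531.
Because the samples are independent, SE_diff = √(0.01654² + 0.04531²) = 0.04823.
Using z* = 1.645 for 90%, ME = 1.645 × 0.04823 = 0.07934.
p̂₁ − p̂₂ = -0.3000; interval -0.3000 ± 0.07934 gives (-0.379, -0.221).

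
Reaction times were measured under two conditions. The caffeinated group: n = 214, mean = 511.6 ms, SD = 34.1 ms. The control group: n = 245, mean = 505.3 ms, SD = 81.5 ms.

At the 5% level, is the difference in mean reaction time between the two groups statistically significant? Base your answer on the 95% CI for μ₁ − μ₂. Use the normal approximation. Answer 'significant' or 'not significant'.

not significant

Per-group SEs: s₁/√n₁ = 34.1/√214 = 2.3310, s₂/√n₂ = 81.5/√245 = 5.2068.
Unpooled SE of the difference: √(5.433561 + 27.11076624) = 5.7048.
Margin of error = z* · SE = 1.960 × 5.7048 = 11.1814.
x̄₁ − x̄₂ = 511.6 − 505.3 = 6.3000.
CI: 6.3000 ± 11.1814 = (-4.8814, 17.4814).
The interval (-4.8814, 17.4814) contains 0, so the difference is not significant.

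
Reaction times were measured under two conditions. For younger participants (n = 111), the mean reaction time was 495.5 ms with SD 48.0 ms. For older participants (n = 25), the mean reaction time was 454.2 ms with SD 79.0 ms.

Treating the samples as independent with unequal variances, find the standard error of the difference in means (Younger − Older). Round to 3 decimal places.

Standard errors of each mean: 48.0/√111 = 4.5560 and 79.0/√25 = 15.8000.
SE(x̄₁ − x̄₂) = √(4.5560² + 15.8000²) = 16.4438 for independent samples with unequal variances.

16.444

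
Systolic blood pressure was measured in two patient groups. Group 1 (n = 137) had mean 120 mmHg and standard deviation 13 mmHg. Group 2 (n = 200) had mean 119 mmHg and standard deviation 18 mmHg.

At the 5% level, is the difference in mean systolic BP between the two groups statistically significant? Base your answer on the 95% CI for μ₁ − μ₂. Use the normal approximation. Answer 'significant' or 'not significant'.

Standard errors of each mean: 13/√137 = 1.1107 and 18/√200 = 1.2728.
SE(x̄₁ − x̄₂) = √(1.1107² + 1.2728²) = 1.6893 for independent samples with unequal variances.
With z* = 1.960, the margin is 1.960 × 1.6893 = 3.3110.
x̄₁ − x̄₂ = 120 − 119 = 1.0000; the interval is 1.0000 ± 3.3110 = (-2.3110, 4.3110).
The interval (-2.3110, 4.3110) contains 0, so the difference is not significant.

not significant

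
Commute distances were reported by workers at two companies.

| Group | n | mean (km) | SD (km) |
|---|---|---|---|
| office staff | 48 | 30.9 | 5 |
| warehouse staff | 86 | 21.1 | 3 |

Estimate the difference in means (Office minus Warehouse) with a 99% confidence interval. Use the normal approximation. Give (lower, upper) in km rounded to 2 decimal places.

(7.76, 11.84)

Per-group SEs: s₁/√n₁ = 5/√48 = 0.7217, s₂/√n₂ = 3/√86 = 0.3235.
Unpooled SE of the difference: √(0.52085089 + 0.10465225) = 0.7909.
Margin of error = z* · SE = 2.576 × 0.7909 = 2.0374.
x̄₁ − x̄₂ = 30.9 − 21.1 = 9.8000.
CI: 9.8000 ± 2.0374 = (7.76, 11.84).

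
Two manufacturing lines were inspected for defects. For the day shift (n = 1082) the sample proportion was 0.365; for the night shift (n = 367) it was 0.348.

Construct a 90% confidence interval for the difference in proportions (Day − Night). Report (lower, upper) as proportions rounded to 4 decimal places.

(-0.0305, 0.0645)

The two standard errors are √(0.3650×0.6350/1082) = 0.01464 and √(0.3480×0.6520/367) = 0.02486.
Because the samples are independent, SE_diff = √(0.01464² + 0.02486²) = 0.02885.
Using z* = 1.645 for 90%, ME = 1.645 × 0.02885 = 0.04746.
p̂₁ − p̂₂ = 0.0170; interval 0.0170 ± 0.04746 gives (-0.0305, 0.0645).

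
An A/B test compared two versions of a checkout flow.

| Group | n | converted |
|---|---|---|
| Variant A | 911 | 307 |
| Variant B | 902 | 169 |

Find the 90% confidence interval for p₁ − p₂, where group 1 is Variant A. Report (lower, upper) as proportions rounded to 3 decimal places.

(0.116, 0.183)

Sample proportions: 307/911 = 0.3370, 169/902 = 0.1874.
Each SE is √(p̂(1−p̂)/n): √(0.3370·0.6630/911) = 0.01566 and √(0.1874·0.8126/902) = 0.01299.
SE(p̂₁ − p̂₂) = √(SE₁² + SE₂²) = √(0.0002452356 + 0.0001687401) = 0.02035, since the two samples are independent.
At 90% confidence z* = 1.645; margin = 1.645 × 0.02035 = 0.03348.
The difference is 0.3370 − 0.1874 = 0.1496, so the interval is 0.1496 ± 0.03348 = (0.116, 0.183).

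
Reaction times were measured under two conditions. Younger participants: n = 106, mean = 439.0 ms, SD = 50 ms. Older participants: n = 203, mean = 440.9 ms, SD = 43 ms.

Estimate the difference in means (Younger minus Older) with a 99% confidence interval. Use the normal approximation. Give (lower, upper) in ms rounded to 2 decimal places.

(-16.63, 12.83)

Per-group SEs: s₁/√n₁ = 50/√106 = 4.8564, s₂/√n₂ = 43/√203 = 3.0180.
Unpooled SE of the difference: √(23.58462096 + 9.108324) = 5.7178.
Margin of error = z* · SE = 2.576 × 5.7178 = 14.7291.
x̄₁ − x̄₂ = 439.0 − 440.9 = -1.9000.
CI: -1.9000 ± 14.7291 = (-16.63, 12.83).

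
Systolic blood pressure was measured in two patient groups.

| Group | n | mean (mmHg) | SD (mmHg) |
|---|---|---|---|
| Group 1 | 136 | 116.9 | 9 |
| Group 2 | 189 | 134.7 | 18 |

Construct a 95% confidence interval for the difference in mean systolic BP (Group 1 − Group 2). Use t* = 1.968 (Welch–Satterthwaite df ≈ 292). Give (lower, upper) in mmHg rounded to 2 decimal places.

(-20.79, -14.81)

Standard errors of each mean: 9/√136 = 0.7717 and 18/√189 = 1.3093.
SE(x̄₁ − x̄₂) = √(0.7717² + 1.3093²) = 1.5198 for independent samples with unequal variances.
With t* = 1.968, the margin is 1.968 × 1.5198 = 2.9910.
x̄₁ − x̄₂ = 116.9 − 134.7 = -17.8000; the interval is -17.8000 ± 2.9910 = (-20.79, -14.81).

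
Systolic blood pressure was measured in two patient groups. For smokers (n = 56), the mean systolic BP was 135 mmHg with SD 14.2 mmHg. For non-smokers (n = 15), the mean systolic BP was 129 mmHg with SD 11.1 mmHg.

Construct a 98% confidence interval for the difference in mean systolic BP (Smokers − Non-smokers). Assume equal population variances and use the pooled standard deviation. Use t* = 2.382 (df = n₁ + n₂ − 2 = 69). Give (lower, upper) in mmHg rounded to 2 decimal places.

Pooled variance s_p² = [55·14.2² + 14·11.1²] / (56+15−2) = 185.7267, so s_p = 13.6282.
SE_diff = s_p·√(1/n₁ + 1/n₂) = 13.6282·√(1/56 + 1/15) = 3.9621.
t* = 2.382; margin = 2.382 × 3.9621 = 9.4377.
Difference = 135 − 129 = 6.0000.
6.0000 ± 9.4377 → (-3.44, 15.44).

(-3.44, 15.44)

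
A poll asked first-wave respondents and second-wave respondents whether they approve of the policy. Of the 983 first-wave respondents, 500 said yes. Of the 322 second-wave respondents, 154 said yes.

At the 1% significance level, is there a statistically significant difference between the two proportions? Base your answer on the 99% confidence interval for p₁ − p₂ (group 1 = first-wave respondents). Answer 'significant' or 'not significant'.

First, p̂₁ = 500/983 = 0.5086; p̂₂ = 154/322 = 0.4783.
The two standard errors are √(0.5086×0.4914/983) = 0.01595 and √(0.4783×0.5217/322) = 0.02784.
Because the samples are independent, SE_diff = √(0.01595² + 0.02784²) = 0.03209.
Using z* = 2.576 for 99%, ME = 2.576 × 0.03209 = 0.08266.
p̂₁ − p̂₂ = 0.0303; interval 0.0303 ± 0.08266 gives (-0.05236, 0.11296).
The interval (-0.05236, 0.11296) contains 0, so the difference is not significant.

not significant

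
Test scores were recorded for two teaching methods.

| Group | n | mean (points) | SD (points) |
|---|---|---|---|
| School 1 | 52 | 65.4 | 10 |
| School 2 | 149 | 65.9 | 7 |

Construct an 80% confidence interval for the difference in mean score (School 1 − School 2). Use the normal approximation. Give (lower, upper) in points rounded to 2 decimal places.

(-2.42, 1.42)

Per-group SEs: s₁/√n₁ = 10/√52 = 1.3868, s₂/√n₂ = 7/√149 = 0.5735.
Unpooled SE of the difference: √(1.92321424 + 0.32890225) = 1.5007.
Margin of error = z* · SE = 1.282 × 1.5007 = 1.9239.
x̄₁ − x̄₂ = 65.4 − 65.9 = -0.5000.
CI: -0.5000 ± 1.9239 = (-2.42, 1.42).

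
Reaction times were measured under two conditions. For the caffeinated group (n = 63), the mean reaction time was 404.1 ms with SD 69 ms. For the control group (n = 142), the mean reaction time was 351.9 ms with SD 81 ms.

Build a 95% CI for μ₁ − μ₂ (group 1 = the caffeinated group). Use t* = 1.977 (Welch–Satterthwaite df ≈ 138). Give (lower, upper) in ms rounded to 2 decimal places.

SE₁ = s₁/√n₁ = 69/√63 = 8.6932; SE₂ = 81/√142 = 6.7974.
Independent samples, unequal variances: SE_diff = √(SE₁² + SE₂²) = √(75.57172624 + 46.20464676) = 11.0352.
t* = 1.977, so margin of error = 1.977 × 11.0352 = 21.8166.
Difference in means = 404.1 − 351.9 = 52.2000.
52.2000 ± 21.8166 → (30.38, 74.02).

(30.38, 74.02)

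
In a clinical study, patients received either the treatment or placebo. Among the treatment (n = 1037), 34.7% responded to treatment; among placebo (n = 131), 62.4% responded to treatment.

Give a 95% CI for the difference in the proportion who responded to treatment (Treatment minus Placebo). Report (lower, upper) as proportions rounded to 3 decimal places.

(-0.365, -0.189)

The two standard errors are √(0.3470×0.6530/1037) = 0.01478 and √(0.6240×0.3760/131) = 0.04232.
Because the samples are independent, SE_diff = √(0.01478² + 0.04232²) = 0.04483.
Using z* = 1.960 for 95%, ME = 1.960 × 0.04483 = 0.08787.
p̂₁ − p̂₂ = -0.2770; interval -0.2770 ± 0.08787 gives (-0.365, -0.189).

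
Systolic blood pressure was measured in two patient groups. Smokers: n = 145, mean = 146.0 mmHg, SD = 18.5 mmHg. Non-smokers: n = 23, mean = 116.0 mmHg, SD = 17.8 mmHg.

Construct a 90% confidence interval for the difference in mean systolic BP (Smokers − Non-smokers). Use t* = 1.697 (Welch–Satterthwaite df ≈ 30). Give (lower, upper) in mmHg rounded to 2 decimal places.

(23.18, 36.82)

Standard errors of each mean: 18.5/√145 = 1.5363 and 17.8/√23 = 3.7116.
SE(x̄₁ − x̄₂) = √(1.5363² + 3.7116²) = 4.0170 for independent samples with unequal variances.
With t* = 1.697, the margin is 1.697 × 4.0170 = 6.8168.
x̄₁ − x̄₂ = 146.0 − 116.0 = 30.0000; the interval is 30.0000 ± 6.8168 = (23.18, 36.82).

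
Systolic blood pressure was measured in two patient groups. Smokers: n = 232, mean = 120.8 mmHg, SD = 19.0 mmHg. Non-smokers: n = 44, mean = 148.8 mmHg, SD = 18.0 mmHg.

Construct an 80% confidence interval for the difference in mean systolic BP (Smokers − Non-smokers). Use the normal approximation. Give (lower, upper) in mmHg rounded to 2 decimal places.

(-31.83, -24.17)

Standard errors of each mean: 19.0/√232 = 1.2474 and 18.0/√44 = 2.7136.
SE(x̄₁ − x̄₂) = √(1.2474² + 2.7136²) = 2.9866 for independent samples with unequal variances.
With z* = 1.282, the margin is 1.282 × 2.9866 = 3.8288.
x̄₁ − x̄₂ = 120.8 − 148.8 = -28.0000; the interval is -28.0000 ± 3.8288 = (-31.83, -24.17).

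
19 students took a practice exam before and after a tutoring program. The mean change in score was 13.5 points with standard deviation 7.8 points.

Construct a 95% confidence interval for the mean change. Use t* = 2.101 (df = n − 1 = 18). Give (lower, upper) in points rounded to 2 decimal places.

This is a matched-pairs design, so SE = s_d/√n = 7.8/√19 = 1.7894.
Margin = 2.101 × 1.7894 = 3.7595; the interval is 13.5 ± 3.7595 = (9.74, 17.26).

(9.74, 17.26)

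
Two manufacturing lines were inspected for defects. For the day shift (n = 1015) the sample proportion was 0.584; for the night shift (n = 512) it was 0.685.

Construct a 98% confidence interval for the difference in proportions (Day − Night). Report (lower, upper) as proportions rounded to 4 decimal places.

SE₁ = √(p̂₁(1−p̂₁)/n₁) = √(0.5840·0.4160/1015) = 0.01547; SE₂ = √(0.6850·0.3150/512) = 0.02053.
Independent samples: SE of the difference = √(SE₁² + SE₂²) = √(0.0002393209 + 0.0004214809) = 0.02571.
z* for 98% confidence is 2.326, so the margin of error is 2.326 × 0.02571 = 0.05980.
Point estimate p̂₁ − p̂₂ = 0.5840 − 0.6850 = -0.1010.
-0.1010 ± 0.05980 → (-0.1608, -0.0412).

(-0.1608, -0.0412)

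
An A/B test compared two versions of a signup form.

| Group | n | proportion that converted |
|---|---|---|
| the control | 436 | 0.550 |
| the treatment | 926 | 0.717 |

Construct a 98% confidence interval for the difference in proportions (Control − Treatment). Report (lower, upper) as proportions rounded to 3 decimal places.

Each SE is √(p̂(1−p̂)/n): √(0.5500·0.4500/436) = 0.02383 and √(0.7170·0.2830/926) = 0.01480.
SE(p̂₁ − p̂₂) = √(SE₁² + SE₂²) = √(0.0005678689 + 0.00021904) = 0.02805, since the two samples are independent.
At 98% confidence z* = 2.326; margin = 2.326 × 0.02805 = 0.06524.
The difference is 0.5500 − 0.7170 = -0.1670, so the interval is -0.1670 ± 0.06524 = (-0.232, -0.102).

(-0.232, -0.102)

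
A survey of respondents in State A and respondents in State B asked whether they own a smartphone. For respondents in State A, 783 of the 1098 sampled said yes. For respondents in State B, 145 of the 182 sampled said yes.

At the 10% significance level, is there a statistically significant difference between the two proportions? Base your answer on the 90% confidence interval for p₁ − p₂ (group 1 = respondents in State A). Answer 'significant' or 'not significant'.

Sample proportions: 783/1098 = 0.7131, 145/182 = 0.7967.
Each SE is √(p̂(1−p̂)/n): √(0.7131·0.2869/1098) = 0.01365 and √(0.7967·0.2033/182) = 0.02983.
SE(p̂₁ − p̂₂) = √(SE₁² + SE₂²) = √(0.0001863225 + 0.0008898289) = 0.03280, since the two samples are independent.
At 90% confidence z* = 1.645; margin = 1.645 × 0.03280 = 0.05396.
The difference is 0.7131 − 0.7967 = -0.0836, so the interval is -0.0836 ± 0.05396 = (-0.13756, -0.02964).
The interval (-0.13756, -0.02964) does not contain 0, so the difference is significant.

significant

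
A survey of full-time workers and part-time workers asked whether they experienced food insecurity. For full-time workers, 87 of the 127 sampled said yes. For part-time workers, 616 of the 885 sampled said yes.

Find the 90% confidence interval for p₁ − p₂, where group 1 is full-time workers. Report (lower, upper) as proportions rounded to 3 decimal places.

(-0.083, 0.061)

First, p̂₁ = 87/127 = 0.6850; p̂₂ = 616/885 = 0.6960.
The two standard errors are √(0.6850×0.3150/127) = 0.04122 and √(0.6960×0.3040/885) = 0.01546.
Because the samples are independent, SE_diff = √(0.04122² + 0.01546²) = 0.04402.
Using z* = 1.645 for 90%, ME = 1.645 × 0.04402 = 0.07241.
p̂₁ − p̂₂ = -0.0110; interval -0.0110 ± 0.07241 gives (-0.083, 0.061).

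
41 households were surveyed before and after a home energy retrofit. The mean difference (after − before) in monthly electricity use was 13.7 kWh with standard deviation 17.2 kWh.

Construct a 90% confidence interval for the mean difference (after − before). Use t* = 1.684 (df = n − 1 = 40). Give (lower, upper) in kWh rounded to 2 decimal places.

(9.18, 18.22)

Paired design: SE = s_d/√n = 17.2/√41 = 2.6862.
t* = 1.684; margin of error = 1.684 × 2.6862 = 4.5236.
13.7 ± 4.5236 → (9.18, 18.22).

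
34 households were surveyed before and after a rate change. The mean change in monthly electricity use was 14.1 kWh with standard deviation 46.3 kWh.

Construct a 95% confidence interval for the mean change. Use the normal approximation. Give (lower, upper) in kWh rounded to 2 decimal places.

(-1.46, 29.66)

Paired design: SE = s_d/√n = 46.3/√34 = 7.9404.
z* = 1.960; margin of error = 1.960 × 7.9404 = 15.5632.
14.1 ± 15.5632 → (-1.46, 29.66).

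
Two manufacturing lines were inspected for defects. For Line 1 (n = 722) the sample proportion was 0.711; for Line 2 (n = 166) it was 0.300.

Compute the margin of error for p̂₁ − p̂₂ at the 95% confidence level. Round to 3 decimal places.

The two standard errors are √(0.7110×0.2890/722) = 0.01687 and √(0.3000×0.7000/166) = 0.03557.
Because the samples are independent, SE_diff = √(0.01687² + 0.03557²) = 0.03937.
Using z* = 1.960 for 95%, ME = 1.960 × 0.03937 = 0.07717.

0.077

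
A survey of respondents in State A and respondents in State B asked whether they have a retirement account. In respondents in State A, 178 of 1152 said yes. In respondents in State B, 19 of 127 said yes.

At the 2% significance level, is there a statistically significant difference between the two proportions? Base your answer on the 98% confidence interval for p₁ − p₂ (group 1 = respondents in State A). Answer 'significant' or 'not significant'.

not significant

Sample proportions: 178/1152 = 0.1545, 19/127 = 0.1496.
Each SE is √(p̂(1−p̂)/n): √(0.1545·0.8455/1152) = 0.01065 and √(0.1496·0.8504/127) = 0.03165.
SE(p̂₁ − p̂₂) = √(SE₁² + SE₂²) = √(0.0001134225 + 0.0010017225) = 0.03339, since the two samples are independent.
At 98% confidence z* = 2.326; margin = 2.326 × 0.03339 = 0.07767.
The difference is 0.1545 − 0.1496 = 0.0049, so the interval is 0.0049 ± 0.07767 = (-0.07277, 0.08257).
The interval (-0.07277, 0.08257) contains 0, so the difference is not significant.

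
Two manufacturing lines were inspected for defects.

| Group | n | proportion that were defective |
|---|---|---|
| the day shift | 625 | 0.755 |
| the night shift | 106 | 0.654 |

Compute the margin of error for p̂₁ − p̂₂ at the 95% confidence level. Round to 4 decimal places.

0.0966

Each SE is √(p̂(1−p̂)/n): √(0.7550·0.2450/625) = 0.01720 and √(0.6540·0.3460/106) = 0.04620.
SE(p̂₁ − p̂₂) = √(SE₁² + SE₂²) = √(0.00029584 + 0.00213444) = 0.04930, since the two samples are independent.
At 95% confidence z* = 1.960; margin = 1.960 × 0.04930 = 0.09663.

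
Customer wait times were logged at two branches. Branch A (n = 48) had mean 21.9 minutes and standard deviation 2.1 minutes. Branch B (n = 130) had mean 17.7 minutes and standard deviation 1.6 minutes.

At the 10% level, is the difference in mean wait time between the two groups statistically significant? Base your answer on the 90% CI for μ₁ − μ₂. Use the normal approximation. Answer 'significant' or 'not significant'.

significant

Per-group SEs: s₁/√n₁ = 2.1/√48 = 0.3031, s₂/√n₂ = 1.6/√130 = 0.1403.
Unpooled SE of the difference: √(0.09186961 + 0.01968409) = 0.3340.
Margin of error = z* · SE = 1.645 × 0.3340 = 0.5494.
x̄₁ − x̄₂ = 21.9 − 17.7 = 4.2000.
CI: 4.2000 ± 0.5494 = (3.6506, 4.7494).
The interval (3.6506, 4.7494) does not contain 0, so the difference is significant.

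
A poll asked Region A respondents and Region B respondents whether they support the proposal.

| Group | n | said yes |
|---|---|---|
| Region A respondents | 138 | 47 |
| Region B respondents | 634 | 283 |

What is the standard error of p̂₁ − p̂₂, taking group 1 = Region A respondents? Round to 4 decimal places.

First, p̂₁ = 47/138 = 0.3406; p̂₂ = 283/634 = 0.4464.
The two standard errors are √(0.3406×0.6594/138) = 0.04034 and √(0.4464×0.5536/634) = 0.01974.
Because the samples are independent, SE_diff = √(0.04034² + 0.01974²) = 0.04491.

0.0449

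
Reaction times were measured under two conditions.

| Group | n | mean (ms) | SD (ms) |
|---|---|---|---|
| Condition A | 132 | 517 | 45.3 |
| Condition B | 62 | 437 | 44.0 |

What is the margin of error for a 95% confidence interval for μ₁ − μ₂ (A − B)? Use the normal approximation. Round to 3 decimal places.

Standard errors of each mean: 45.3/√132 = 3.9429 and 44.0/√62 = 5.5880.
SE(x̄₁ − x̄₂) = √(3.9429² + 5.5880²) = 6.8390 for independent samples with unequal variances.
With z* = 1.960, the margin is 1.960 × 6.8390 = 13.4044.

13.404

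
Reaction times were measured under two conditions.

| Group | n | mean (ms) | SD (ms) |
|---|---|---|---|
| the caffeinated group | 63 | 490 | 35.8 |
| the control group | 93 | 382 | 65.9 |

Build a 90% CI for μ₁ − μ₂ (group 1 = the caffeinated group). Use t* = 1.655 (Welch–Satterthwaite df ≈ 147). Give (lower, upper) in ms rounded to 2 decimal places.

(94.45, 121.55)

Per-group SEs: s₁/√n₁ = 35.8/√63 = 4.5104, s₂/√n₂ = 65.9/√93 = 6.8335.
Unpooled SE of the difference: √(20.34370816 + 46.69672225) = 8.1878.
Margin of error = t* · SE = 1.655 × 8.1878 = 13.5508.
x̄₁ − x̄₂ = 490 − 382 = 108.0000.
CI: 108.0000 ± 13.5508 = (94.45, 121.55).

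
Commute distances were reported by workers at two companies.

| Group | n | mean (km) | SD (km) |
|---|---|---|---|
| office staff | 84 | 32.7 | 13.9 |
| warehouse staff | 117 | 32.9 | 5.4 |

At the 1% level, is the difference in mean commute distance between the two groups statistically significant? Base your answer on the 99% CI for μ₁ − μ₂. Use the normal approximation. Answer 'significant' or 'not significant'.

Per-group SEs: s₁/√n₁ = 13.9/√84 = 1.5166, s₂/√n₂ = 5.4/√117 = 0.4992.
Unpooled SE of the difference: √(2.30007556 + 0.24920064) = 1.5966.
Margin of error = z* · SE = 2.576 × 1.5966 = 4.1128.
x̄₁ − x̄₂ = 32.7 − 32.9 = -0.2000.
CI: -0.2000 ± 4.1128 = (-4.3128, 3.9128).
The interval (-4.3128, 3.9128) contains 0, so the difference is not significant.

not significant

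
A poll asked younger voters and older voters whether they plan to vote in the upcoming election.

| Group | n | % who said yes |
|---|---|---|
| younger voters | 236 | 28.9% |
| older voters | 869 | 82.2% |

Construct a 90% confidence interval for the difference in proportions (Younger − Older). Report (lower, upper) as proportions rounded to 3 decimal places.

The two standard errors are √(0.2890×0.7110/236) = 0.02951 and √(0.8220×0.1780/869) = 0.01298.
Because the samples are independent, SE_diff = √(0.02951² + 0.01298²) = 0.03224.
Using z* = 1.645 for 90%, ME = 1.645 × 0.03224 = 0.05303.
p̂₁ − p̂₂ = -0.5330; interval -0.5330 ± 0.05303 gives (-0.586, -0.480).

(-0.586, -0.480)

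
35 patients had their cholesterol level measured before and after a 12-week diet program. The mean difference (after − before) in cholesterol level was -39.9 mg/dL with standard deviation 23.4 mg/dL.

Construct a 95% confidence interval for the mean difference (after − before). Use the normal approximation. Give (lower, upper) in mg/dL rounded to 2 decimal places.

This is a matched-pairs design, so SE = s_d/√n = 23.4/√35 = 3.9553.
Margin = 1.960 × 3.9553 = 7.7524; the interval is -39.9 ± 7.7524 = (-47.65, -32.15).

(-47.65, -32.15)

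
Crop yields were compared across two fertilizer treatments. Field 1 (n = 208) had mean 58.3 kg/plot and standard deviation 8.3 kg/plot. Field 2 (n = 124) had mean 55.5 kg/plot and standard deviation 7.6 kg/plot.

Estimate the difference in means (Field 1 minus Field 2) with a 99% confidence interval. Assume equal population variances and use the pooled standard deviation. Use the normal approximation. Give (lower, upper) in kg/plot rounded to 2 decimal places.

Pooled variance s_p² = [207·8.3² + 123·7.6²] / (208+124−2) = 64.7415, so s_p = 8.0462.
SE_diff = s_p·√(1/n₁ + 1/n₂) = 8.0462·√(1/208 + 1/124) = 0.9129.
z* = 2.576; margin = 2.576 × 0.9129 = 2.3516.
Difference = 58.3 − 55.5 = 2.8000.
2.8000 ± 2.3516 → (0.45, 5.15).

(0.45, 5.15)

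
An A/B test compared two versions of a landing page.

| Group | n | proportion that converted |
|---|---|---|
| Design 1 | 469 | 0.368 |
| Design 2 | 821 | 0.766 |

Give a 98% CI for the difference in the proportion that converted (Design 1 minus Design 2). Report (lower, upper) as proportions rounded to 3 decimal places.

The two standard errors are √(0.3680×0.6320/469) = 0.02227 and √(0.7660×0.2340/821) = 0.01478.
Because the samples are independent, SE_diff = √(0.02227² + 0.01478²) = 0.02673.
Using z* = 2.326 for 98%, ME = 2.326 × 0.02673 = 0.06217.
p̂₁ − p̂₂ = -0.3980; interval -0.3980 ± 0.06217 gives (-0.460, -0.336).

(-0.460, -0.336)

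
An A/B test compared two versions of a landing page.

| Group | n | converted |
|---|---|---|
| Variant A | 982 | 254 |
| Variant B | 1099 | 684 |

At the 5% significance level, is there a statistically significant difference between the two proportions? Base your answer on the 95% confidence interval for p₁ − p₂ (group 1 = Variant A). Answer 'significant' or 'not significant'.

significant

First, p̂₁ = 254/982 = 0.2587; p̂₂ = 684/1099 = 0.6224.
The two standard errors are √(0.2587×0.7413/982) = 0.01397 and √(0.6224×0.3776/1099) = 0.01462.
Because the samples are independent, SE_diff = √(0.01397² + 0.01462²) = 0.02022.
Using z* = 1.960 for 95%, ME = 1.960 × 0.02022 = 0.03963.
p̂₁ − p̂₂ = -0.3637; interval -0.3637 ± 0.03963 gives (-0.40333, -0.32407).
The interval (-0.40333, -0.32407) does not contain 0, so the difference is significant.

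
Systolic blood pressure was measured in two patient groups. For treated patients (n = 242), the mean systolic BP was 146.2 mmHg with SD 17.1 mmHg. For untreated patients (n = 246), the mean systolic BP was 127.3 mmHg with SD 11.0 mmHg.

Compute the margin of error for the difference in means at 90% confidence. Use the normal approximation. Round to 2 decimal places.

2.14

Per-group SEs: s₁/√n₁ = 17.1/√242 = 1.0992, s₂/√n₂ = 11.0/√246 = 0.7013.
Unpooled SE of the difference: √(1.20824064 + 0.49182169) = 1.3039.
Margin of error = z* · SE = 1.645 × 1.3039 = 2.1449.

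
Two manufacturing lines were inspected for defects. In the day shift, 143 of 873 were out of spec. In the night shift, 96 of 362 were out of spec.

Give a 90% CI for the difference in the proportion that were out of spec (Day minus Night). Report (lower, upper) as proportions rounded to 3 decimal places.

(-0.145, -0.058)

First, p̂₁ = 143/873 = 0.1638; p̂₂ = 96/362 = 0.2652.
The two standard errors are √(0.1638×0.8362/873) = 0.01253 and √(0.2652×0.7348/362) = 0.02320.
Because the samples are independent, SE_diff = √(0.01253² + 0.02320²) = 0.02637.
Using z* = 1.645 for 90%, ME = 1.645 × 0.02637 = 0.04338.
p̂₁ − p̂₂ = -0.1014; interval -0.1014 ± 0.04338 gives (-0.145, -0.058).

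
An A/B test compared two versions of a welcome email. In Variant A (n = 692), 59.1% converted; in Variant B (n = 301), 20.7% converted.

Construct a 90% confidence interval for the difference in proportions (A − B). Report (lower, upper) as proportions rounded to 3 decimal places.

SE₁ = √(p̂₁(1−p̂₁)/n₁) = √(0.5910·0.4090/692) = 0.01869; SE₂ = √(0.2070·0.7930/301) = 0.02335.
Independent samples: SE of the difference = √(SE₁² + SE₂²) = √(0.0003493161 + 0.0005452225) = 0.02991.
z* for 90% confidence is 1.645, so the margin of error is 1.645 × 0.02991 = 0.04920.
Point estimate p̂₁ − p̂₂ = 0.5910 − 0.2070 = 0.3840.
0.3840 ± 0.04920 → (0.335, 0.433).

(0.335, 0.433)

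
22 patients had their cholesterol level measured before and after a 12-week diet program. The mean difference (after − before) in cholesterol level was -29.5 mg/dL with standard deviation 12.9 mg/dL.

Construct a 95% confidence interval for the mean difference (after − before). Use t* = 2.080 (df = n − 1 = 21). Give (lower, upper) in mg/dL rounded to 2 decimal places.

(-35.22, -23.78)

Paired design: SE = s_d/√n = 12.9/√22 = 2.7503.
t* = 2.080; margin of error = 2.080 × 2.7503 = 5.7206.
-29.5 ± 5.7206 → (-35.22, -23.78).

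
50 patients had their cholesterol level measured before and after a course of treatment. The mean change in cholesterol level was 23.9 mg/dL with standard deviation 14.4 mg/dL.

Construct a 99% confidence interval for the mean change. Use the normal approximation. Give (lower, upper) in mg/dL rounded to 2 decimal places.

Paired design: SE = s_d/√n = 14.4/√50 = 2.0365.
z* = 2.576; margin of error = 2.576 × 2.0365 = 5.2460.
23.9 ± 5.2460 → (18.65, 29.15).

(18.65, 29.15)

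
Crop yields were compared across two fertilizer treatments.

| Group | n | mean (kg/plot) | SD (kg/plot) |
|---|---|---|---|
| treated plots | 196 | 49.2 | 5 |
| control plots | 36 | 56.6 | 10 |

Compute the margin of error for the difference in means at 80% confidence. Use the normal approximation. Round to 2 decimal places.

Per-group SEs: s₁/√n₁ = 5/√196 = 0.3571, s₂/√n₂ = 10/√36 = 1.6667.
Unpooled SE of the difference: √(0.12752041 + 2.77788889) = 1.7045.
Margin of error = z* · SE = 1.282 × 1.7045 = 2.1852.

2.19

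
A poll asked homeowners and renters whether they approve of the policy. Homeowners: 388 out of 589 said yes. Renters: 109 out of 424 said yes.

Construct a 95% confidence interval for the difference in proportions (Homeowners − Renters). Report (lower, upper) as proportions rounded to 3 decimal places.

Sample proportions: 388/589 = 0.6587, 109/424 = 0.2571.
Each SE is √(p̂(1−p̂)/n): √(0.6587·0.3413/589) = 0.01954 and √(0.2571·0.7429/424) = 0.02122.
SE(p̂₁ − p̂₂) = √(SE₁² + SE₂²) = √(0.0003818116 + 0.0004502884) = 0.02885, since the two samples are independent.
At 95% confidence z* = 1.960; margin = 1.960 × 0.02885 = 0.05655.
The difference is 0.6587 − 0.2571 = 0.4016, so the interval is 0.4016 ± 0.05655 = (0.345, 0.458).

(0.345, 0.458)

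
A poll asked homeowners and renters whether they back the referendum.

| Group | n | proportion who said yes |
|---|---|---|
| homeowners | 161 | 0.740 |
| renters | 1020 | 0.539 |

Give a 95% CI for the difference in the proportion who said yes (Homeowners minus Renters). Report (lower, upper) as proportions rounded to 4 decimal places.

The two standard errors are √(0.7400×0.2600/161) = 0.03457 and √(0.5390×0.4610/1020) = 0.01561.
Because the samples are independent, SE_diff = √(0.03457² + 0.01561²) = 0.03793.
Using z* = 1.960 for 95%, ME = 1.960 × 0.03793 = 0.07434.
p̂₁ − p̂₂ = 0.2010; interval 0.2010 ± 0.07434 gives (0.1267, 0.2753).

(0.1267, 0.2753)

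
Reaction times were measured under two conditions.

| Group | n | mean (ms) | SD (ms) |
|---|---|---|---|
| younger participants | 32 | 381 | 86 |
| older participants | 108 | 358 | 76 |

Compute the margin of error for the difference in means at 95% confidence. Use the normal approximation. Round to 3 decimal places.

Per-group SEs: s₁/√n₁ = 86/√32 = 15.2028, s₂/√n₂ = 76/√108 = 7.3131.
Unpooled SE of the difference: √(231.12512784 + 53.48143161) = 16.8703.
Margin of error = z* · SE = 1.960 × 16.8703 = 33.0658.

33.066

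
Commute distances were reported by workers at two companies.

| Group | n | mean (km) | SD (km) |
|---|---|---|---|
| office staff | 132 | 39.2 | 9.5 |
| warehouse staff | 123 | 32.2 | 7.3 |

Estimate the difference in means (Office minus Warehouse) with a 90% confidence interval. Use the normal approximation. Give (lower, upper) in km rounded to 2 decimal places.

(5.26, 8.74)

Per-group SEs: s₁/√n₁ = 9.5/√132 = 0.8269, s₂/√n₂ = 7.3/√123 = 0.6582.
Unpooled SE of the difference: √(0.68376361 + 0.43322724) = 1.0569.
Margin of error = z* · SE = 1.645 × 1.0569 = 1.7386.
x̄₁ − x̄₂ = 39.2 − 32.2 = 7.0000.
CI: 7.0000 ± 1.7386 = (5.26, 8.74).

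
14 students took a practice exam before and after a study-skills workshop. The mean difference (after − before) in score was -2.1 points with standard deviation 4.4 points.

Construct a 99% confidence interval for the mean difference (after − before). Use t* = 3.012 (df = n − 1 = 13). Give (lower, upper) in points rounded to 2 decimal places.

(-5.64, 1.44)

This is a matched-pairs design, so SE = s_d/√n = 4.4/√14 = 1.1759.
Margin = 3.012 × 1.1759 = 3.5418; the interval is -2.1 ± 3.5418 = (-5.64, 1.44).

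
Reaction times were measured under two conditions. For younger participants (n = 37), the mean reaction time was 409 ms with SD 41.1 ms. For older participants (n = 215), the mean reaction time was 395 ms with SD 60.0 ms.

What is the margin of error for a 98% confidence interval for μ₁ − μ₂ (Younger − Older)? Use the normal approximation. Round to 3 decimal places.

SE₁ = s₁/√n₁ = 41.1/√37 = 6.7568; SE₂ = 60.0/√215 = 4.0920.
Independent samples, unequal variances: SE_diff = √(SE₁² + SE₂²) = √(45.65434624 + 16.744464) = 7.8993.
z* = 2.326, so margin of error = 2.326 × 7.8993 = 18.3738.

18.374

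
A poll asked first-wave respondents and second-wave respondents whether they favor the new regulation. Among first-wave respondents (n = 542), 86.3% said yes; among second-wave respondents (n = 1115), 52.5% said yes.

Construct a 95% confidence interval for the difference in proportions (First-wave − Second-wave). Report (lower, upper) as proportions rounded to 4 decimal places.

The two standard errors are √(0.8630×0.1370/542) = 0.01477 and √(0.5250×0.4750/1115) = 0.01496.
Because the samples are independent, SE_diff = √(0.01477² + 0.01496²) = 0.02102.
Using z* = 1.960 for 95%, ME = 1.960 × 0.02102 = 0.04120.
p̂₁ − p̂₂ = 0.3380; interval 0.3380 ± 0.04120 gives (0.2968, 0.3792).

(0.2968, 0.3792)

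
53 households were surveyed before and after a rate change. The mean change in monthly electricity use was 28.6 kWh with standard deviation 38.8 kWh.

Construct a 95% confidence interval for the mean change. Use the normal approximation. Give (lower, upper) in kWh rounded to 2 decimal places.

Paired design: SE = s_d/√n = 38.8/√53 = 5.3296.
z* = 1.960; margin of error = 1.960 × 5.3296 = 10.4460.
28.6 ± 10.4460 → (18.15, 39.05).

(18.15, 39.05)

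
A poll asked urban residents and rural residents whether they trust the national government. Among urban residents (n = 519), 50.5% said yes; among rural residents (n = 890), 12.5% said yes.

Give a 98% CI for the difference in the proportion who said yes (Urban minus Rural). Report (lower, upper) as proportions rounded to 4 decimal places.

SE₁ = √(p̂₁(1−p̂₁)/n₁) = √(0.5050·0.4950/519) = 0.02195; SE₂ = √(0.1250·0.8750/890) = 0.01109.
Independent samples: SE of the difference = √(SE₁² + SE₂²) = √(0.0004818025 + 0.0001229881) = 0.02459.
z* for 98% confidence is 2.326, so the margin of error is 2.326 × 0.02459 = 0.05720.
Point estimate p̂₁ − p̂₂ = 0.5050 − 0.1250 = 0.3800.
0.3800 ± 0.05720 → (0.3228, 0.4372).

(0.3228, 0.4372)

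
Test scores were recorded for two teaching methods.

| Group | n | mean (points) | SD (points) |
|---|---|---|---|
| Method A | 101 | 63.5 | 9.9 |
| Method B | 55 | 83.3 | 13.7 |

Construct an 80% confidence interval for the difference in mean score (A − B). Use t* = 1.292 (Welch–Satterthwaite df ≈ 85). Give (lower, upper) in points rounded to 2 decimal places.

SE₁ = s₁/√n₁ = 9.9/√101 = 0.9851; SE₂ = 13.7/√55 = 1.8473.
Independent samples, unequal variances: SE_diff = √(SE₁² + SE₂²) = √(0.97042201 + 3.41251729) = 2.0935.
t* = 1.292, so margin of error = 1.292 × 2.0935 = 2.7048.
Difference in means = 63.5 − 83.3 = -19.8000.
-19.8000 ± 2.7048 → (-22.50, -17.10).

(-22.50, -17.10)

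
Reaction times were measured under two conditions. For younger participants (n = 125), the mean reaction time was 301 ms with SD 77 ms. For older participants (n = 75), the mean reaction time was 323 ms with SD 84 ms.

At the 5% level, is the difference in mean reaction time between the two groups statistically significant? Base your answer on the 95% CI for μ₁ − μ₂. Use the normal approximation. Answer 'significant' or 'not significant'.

not significant

Standard errors of each mean: 77/√125 = 6.8871 and 84/√75 = 9.6995.
SE(x̄₁ − x̄₂) = √(6.8871² + 9.6995²) = 11.8959 for independent samples with unequal variances.
With z* = 1.960, the margin is 1.960 × 11.8959 = 23.3160.
x̄₁ − x̄₂ = 301 − 323 = -22.0000; the interval is -22.0000 ± 23.3160 = (-45.3160, 1.3160).
The interval (-45.3160, 1.3160) contains 0, so the difference is not significant.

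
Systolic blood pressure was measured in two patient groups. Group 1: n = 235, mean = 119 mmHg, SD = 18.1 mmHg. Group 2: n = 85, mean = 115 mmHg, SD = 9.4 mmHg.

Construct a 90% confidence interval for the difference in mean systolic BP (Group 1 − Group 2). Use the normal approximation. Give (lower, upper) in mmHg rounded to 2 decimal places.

Standard errors of each mean: 18.1/√235 = 1.1807 and 9.4/√85 = 1.0196.
SE(x̄₁ − x̄₂) = √(1.1807² + 1.0196²) = 1.5600 for independent samples with unequal variances.
With z* = 1.645, the margin is 1.645 × 1.5600 = 2.5662.
x̄₁ − x̄₂ = 119 − 115 = 4.0000; the interval is 4.0000 ± 2.5662 = (1.43, 6.57).

(1.43, 6.57)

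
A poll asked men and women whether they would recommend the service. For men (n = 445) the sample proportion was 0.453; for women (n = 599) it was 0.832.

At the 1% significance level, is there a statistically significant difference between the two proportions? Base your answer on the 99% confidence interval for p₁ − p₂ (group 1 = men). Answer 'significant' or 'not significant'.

significant

The two standard errors are √(0.4530×0.5470/445) = 0.02360 and √(0.8320×0.1680/599) = 0.01528.
Because the samples are independent, SE_diff = √(0.02360² + 0.01528²) = 0.02811.
Using z* = 2.576 for 99%, ME = 2.576 × 0.02811 = 0.07241.
p̂₁ − p̂₂ = -0.3790; interval -0.3790 ± 0.07241 gives (-0.45141, -0.30659).
The interval (-0.45141, -0.30659) does not contain 0, so the difference is significant.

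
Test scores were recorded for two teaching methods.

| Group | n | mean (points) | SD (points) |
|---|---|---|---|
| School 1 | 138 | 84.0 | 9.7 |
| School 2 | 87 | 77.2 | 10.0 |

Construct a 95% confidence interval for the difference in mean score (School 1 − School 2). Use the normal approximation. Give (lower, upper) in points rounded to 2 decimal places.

SE₁ = s₁/√n₁ = 9.7/√138 = 0.8257; SE₂ = 10.0/√87 = 1.0721.
Independent samples, unequal variances: SE_diff = √(SE₁² + SE₂²) = √(0.68178049 + 1.14939841) = 1.3532.
z* = 1.960, so margin of error = 1.960 × 1.3532 = 2.6523.
Difference in means = 84.0 − 77.2 = 6.8000.
6.8000 ± 2.6523 → (4.15, 9.45).

(4.15, 9.45)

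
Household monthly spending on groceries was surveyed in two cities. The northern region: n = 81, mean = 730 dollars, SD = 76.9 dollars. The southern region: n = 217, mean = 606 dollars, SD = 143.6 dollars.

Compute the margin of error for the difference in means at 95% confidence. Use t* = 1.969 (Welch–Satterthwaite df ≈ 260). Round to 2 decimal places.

25.52

SE₁ = s₁/√n₁ = 76.9/√81 = 8.5444; SE₂ = 143.6/√217 = 9.7482.
Independent samples, unequal variances: SE_diff = √(SE₁² + SE₂²) = √(73.00677136 + 95.02740324) = 12.9628.
t* = 1.969, so margin of error = 1.969 × 12.9628 = 25.5238.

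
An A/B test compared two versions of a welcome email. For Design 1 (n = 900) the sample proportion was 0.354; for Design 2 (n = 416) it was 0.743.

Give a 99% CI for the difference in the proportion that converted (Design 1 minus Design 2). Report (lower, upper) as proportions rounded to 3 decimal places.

SE₁ = √(p̂₁(1−p̂₁)/n₁) = √(0.3540·0.6460/900) = 0.01594; SE₂ = √(0.7430·0.2570/416) = 0.02142.
Independent samples: SE of the difference = √(SE₁² + SE₂²) = √(0.0002540836 + 0.0004588164) = 0.02670.
z* for 99% confidence is 2.576, so the margin of error is 2.576 × 0.02670 = 0.06878.
Point estimate p̂₁ − p̂₂ = 0.3540 − 0.7430 = -0.3890.
-0.3890 ± 0.06878 → (-0.458, -0.320).

(-0.458, -0.320)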